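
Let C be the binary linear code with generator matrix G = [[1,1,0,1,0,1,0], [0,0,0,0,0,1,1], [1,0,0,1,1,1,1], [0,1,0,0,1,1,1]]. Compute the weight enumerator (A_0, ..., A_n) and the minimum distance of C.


Weight distribution: A_0 = 1, A_1 = 2, A_2 = 2, A_3 = 4, A_4 = 5, A_5 = 2. Minimum distance d = 1.

Enumerate all 2^4 = 16 messages m ∈ F_2^4.
For each, compute codeword c = mG in F_2^7, then tally its weight.
  m = 0000 → c = 0000000, weight = 0.
  m = 1000 → c = 1101010, weight = 4.
  m = 0100 → c = 0000011, weight = 2.
  m = 1100 → c = 1101001, weight = 4.
  m = 0010 → c = 1001111, weight = 5.
  m = 1010 → c = 0100101, weight = 3.
  m = 0110 → c = 1001100, weight = 3.
  m = 1110 → c = 0100110, weight = 3.
  m = 0001 → c = 0100111, weight = 4.
  m = 1001 → c = 1001101, weight = 4.
  m = 0101 → c = 0100100, weight = 2.
  m = 1101 → c = 1001110, weight = 4.
  m = 0011 → c = 1101000, weight = 3.
  m = 1011 → c = 0000010, weight = 1.
  m = 0111 → c = 1101011, weight = 5.
  m = 1111 → c = 0000001, weight = 1.
Tally weights:
  weight 0: 1 codewords.
  weight 1: 2 codewords.
  weight 2: 2 codewords.
  weight 3: 4 codewords.
  weight 4: 5 codewords.
  weight 5: 2 codewords.
Minimum distance d = smallest w > 0 with A_w > 0 = 1.
Sanity: Σ A_w = 16 = 2^4 = 16 ✓.


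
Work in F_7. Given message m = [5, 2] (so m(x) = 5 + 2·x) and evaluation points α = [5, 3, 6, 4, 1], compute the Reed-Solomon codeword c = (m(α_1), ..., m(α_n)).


c = [1, 4, 3, 6, 0]

Message polynomial: m(x) = 5 + 2·x (mod 7).
For each evaluation point α_i, compute m(α_i) mod 7:
  α_1 = 5: Horner steps 2 → 1, so m(5) = 1.
  α_2 = 3: Horner steps 2 → 4, so m(3) = 4.
  α_3 = 6: Horner steps 2 → 3, so m(6) = 3.
  α_4 = 4: Horner steps 2 → 6, so m(4) = 6.
  α_5 = 1: Horner steps 2 → 0, so m(1) = 0.
Codeword c = [1, 4, 3, 6, 0] ∈ F_7^5.


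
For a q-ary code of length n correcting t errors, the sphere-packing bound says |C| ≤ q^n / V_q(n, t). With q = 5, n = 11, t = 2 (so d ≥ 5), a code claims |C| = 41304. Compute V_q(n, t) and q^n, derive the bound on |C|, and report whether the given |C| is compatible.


V_q(n, t) = 925, q^n = 48828125, Hamming bound = 52787, |C| = 41304 ≤ bound (satisfied).

Step 1: Compute V_q(n, t) = Σ_{j=0}^2 C(n, j) (q−1)^j.
  j = 0: C(11,0)·(4)^0 = 1·1 = 1.
  j = 1: C(11,1)·(4)^1 = 11·4 = 44.
  j = 2: C(11,2)·(4)^2 = 55·16 = 880.
  V_q(n, t) = 1 + 44 + 880 = 925.
Step 2: q^n = 5^11 = 48828125.
Step 3: Hamming bound ⌊q^n / V_q(n,t)⌋ = ⌊48828125/925⌋ = 52787.
Step 4: Compare |C| = 41304 to 52787: satisfied.
The claimed |C| lies below the Hamming bound.


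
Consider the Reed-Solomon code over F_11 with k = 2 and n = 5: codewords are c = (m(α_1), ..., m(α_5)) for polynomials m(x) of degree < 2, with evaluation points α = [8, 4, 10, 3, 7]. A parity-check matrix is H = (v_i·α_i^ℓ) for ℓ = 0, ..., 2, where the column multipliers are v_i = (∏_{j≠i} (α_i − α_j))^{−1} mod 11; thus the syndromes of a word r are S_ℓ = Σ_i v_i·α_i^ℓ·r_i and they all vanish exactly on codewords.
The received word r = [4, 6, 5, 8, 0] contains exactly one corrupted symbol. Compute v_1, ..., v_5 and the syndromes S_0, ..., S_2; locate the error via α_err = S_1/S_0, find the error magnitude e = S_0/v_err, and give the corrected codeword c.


S = (7, 1, 8), error at position 1, error magnitude e = 6, c = [9, 6, 5, 8, 0].

Step 1: column multipliers v_i = (∏_{j≠i}(α_i − α_j))^{−1} mod 11.
  i = 1 (α = 8): (8−4)(8−10)(8−3)(8−7) = 4·(−2)·5·1 = −40 ≡ 4, so v_1 = 4^{−1} = 3 (mod 11).
  i = 2 (α = 4): (4−8)(4−10)(4−3)(4−7) = (−4)·(−6)·1·(−3) = −72 ≡ 5, so v_2 = 5^{−1} = 9 (mod 11).
  i = 3 (α = 10): (10−8)(10−4)(10−3)(10−7) = 2·6·7·3 = 252 ≡ 10, so v_3 = 10^{−1} = 10 (mod 11).
  i = 4 (α = 3): (3−8)(3−4)(3−10)(3−7) = (−5)·(−1)·(−7)·(−4) = 140 ≡ 8, so v_4 = 8^{−1} = 7 (mod 11).
  i = 5 (α = 7): (7−8)(7−4)(7−10)(7−3) = (−1)·3·(−3)·4 = 36 ≡ 3, so v_5 = 3^{−1} = 4 (mod 11).
  v = [3, 9, 10, 7, 4].
Step 2: syndromes of r = [4, 6, 5, 8, 0] (all sums mod 11).
  S_0 = Σ v_i r_i = 3·4 + 9·6 + 10·5 + 7·8 + 4·0 = 172 ≡ 7.
  S_1 = Σ v_i α_i r_i = 3·8·4 + 9·4·6 + 10·10·5 + 7·3·8 + 4·7·0 = 980 ≡ 1.
  α_i^2 mod 11 = [9, 5, 1, 9, 5].
  S_2 = Σ v_i α_i^2 r_i = 3·9·4 + 9·5·6 + 10·1·5 + 7·9·8 + 4·5·0 = 932 ≡ 8.
  S = (7, 1, 8) ≠ 0, so r is not a codeword (an error is present).
Step 3: locate the error. For a single error e at position i, S_ℓ = v_i·e·α_i^ℓ, so α_err = S_1/S_0.
  S_0^{−1} = 7^{−1} = 8 (mod 11), so α_err = 1·8 = 8 ≡ 8 = α_1. Error position i = 1.
  Consistency check: S_2/S_1 = 8·1 = 8 ≡ 8 = α_err ✓ (single-error assumption holds).
Step 4: error magnitude e = S_0/v_1 = S_0·∏_{j≠1}(α_1 − α_j) = 7·4 = 28 ≡ 6 (mod 11).
Step 5: correct position 1: c_1 = r_1 − e = 4 − 6 ≡ 9 (mod 11). Hence c = [9, 6, 5, 8, 0].
  Check: interpolating c through the α_i gives m(x) = 3 + 9·x (degree < 2) with m(α_i) = c_i for every i, so c is indeed a codeword.


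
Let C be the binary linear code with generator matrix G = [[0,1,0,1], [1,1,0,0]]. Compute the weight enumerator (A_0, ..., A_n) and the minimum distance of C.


Weight distribution: A_0 = 1, A_2 = 3. Minimum distance d = 2.

Enumerate all 2^2 = 4 messages m ∈ F_2^2.
For each, compute codeword c = mG in F_2^4, then tally its weight.
  m = 00 → c = 0000, weight = 0.
  m = 10 → c = 0101, weight = 2.
  m = 01 → c = 1100, weight = 2.
  m = 11 → c = 1001, weight = 2.
Tally weights:
  weight 0: 1 codewords.
  weight 2: 3 codewords.
Minimum distance d = smallest w > 0 with A_w > 0 = 2.
Sanity: Σ A_w = 4 = 2^2 = 4 ✓.


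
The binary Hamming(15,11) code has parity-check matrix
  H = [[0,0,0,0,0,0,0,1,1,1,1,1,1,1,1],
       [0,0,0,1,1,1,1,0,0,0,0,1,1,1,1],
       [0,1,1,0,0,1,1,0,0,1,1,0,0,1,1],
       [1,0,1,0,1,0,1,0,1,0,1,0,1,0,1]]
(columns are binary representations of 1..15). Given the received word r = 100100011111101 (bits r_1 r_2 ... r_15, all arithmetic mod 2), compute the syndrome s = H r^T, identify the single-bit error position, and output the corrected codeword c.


s = (1, 0, 1, 1)^T, error position = 11, corrected codeword c = 100100011101101

Compute s = H r^T mod 2 one row at a time:
  s_1 = 1 + 1 + 1 + 1 + 1 + 1 + 0 + 1 = 7 ≡ 1 (mod 2).
  s_2 = 1 + 0 + 0 + 0 + 1 + 1 + 0 + 1 = 4 ≡ 0 (mod 2).
  s_3 = 0 + 0 + 0 + 0 + 1 + 1 + 0 + 1 = 3 ≡ 1 (mod 2).
  s_4 = 1 + 0 + 0 + 0 + 1 + 1 + 1 + 1 = 5 ≡ 1 (mod 2).
s = (1, 0, 1, 1)^T — this equals column 11 of H (binary 1011), so error is at position 11.
Correct: flip bit 11 of r = 100100011111101 to get c = 100100011101101.


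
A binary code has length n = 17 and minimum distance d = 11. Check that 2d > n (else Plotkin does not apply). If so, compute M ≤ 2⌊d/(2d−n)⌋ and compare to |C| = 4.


Plotkin bound M ≤ 4; given |C| = 4 ≤ bound (satisfied).

Check applicability: 2d = 22, n = 17.
2d − n = 5 > 0, so Plotkin applies.
Compute d/(2d−n) = 11/5 ≈ 2.2000.
⌊d/(2d−n)⌋ = 2.
Plotkin bound: M ≤ 2·2 = 4.
Given |C| = 4, check: satisfied.
This |C| is at the Plotkin bound.


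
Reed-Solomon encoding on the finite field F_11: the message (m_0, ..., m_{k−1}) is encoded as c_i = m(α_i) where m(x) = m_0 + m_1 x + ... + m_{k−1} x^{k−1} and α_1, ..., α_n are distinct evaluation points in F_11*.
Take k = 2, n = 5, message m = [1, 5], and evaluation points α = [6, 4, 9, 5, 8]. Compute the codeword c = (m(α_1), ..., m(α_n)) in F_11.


c = [9, 10, 2, 4, 8]

Message polynomial: m(x) = 1 + 5·x (mod 11).
For each evaluation point α_i, compute m(α_i) mod 11:
  α_1 = 6: Horner steps 5 → 9, so m(6) = 9.
  α_2 = 4: Horner steps 5 → 10, so m(4) = 10.
  α_3 = 9: Horner steps 5 → 2, so m(9) = 2.
  α_4 = 5: Horner steps 5 → 4, so m(5) = 4.
  α_5 = 8: Horner steps 5 → 8, so m(8) = 8.
Codeword c = [9, 10, 2, 4, 8] ∈ F_11^5.


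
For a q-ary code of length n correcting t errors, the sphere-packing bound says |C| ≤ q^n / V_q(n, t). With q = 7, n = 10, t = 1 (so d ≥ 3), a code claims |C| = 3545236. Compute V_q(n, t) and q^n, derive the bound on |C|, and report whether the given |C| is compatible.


V_q(n, t) = 61, q^n = 282475249, Hamming bound = 4630741, |C| = 3545236 ≤ bound (satisfied).

Step 1: Compute V_q(n, t) = Σ_{j=0}^1 C(n, j) (q−1)^j.
  j = 0: C(10,0)·(6)^0 = 1·1 = 1.
  j = 1: C(10,1)·(6)^1 = 10·6 = 60.
  V_q(n, t) = 1 + 60 = 61.
Step 2: q^n = 7^10 = 282475249.
Step 3: Hamming bound ⌊q^n / V_q(n,t)⌋ = ⌊282475249/61⌋ = 4630741.
Step 4: Compare |C| = 3545236 to 4630741: satisfied.
The claimed |C| lies below the Hamming bound.


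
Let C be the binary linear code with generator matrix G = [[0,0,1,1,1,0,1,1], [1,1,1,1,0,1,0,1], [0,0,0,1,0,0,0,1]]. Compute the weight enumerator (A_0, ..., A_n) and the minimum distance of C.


Weight distribution: A_0 = 1, A_2 = 1, A_3 = 1, A_4 = 1, A_5 = 2, A_6 = 1, A_7 = 1. Minimum distance d = 2.

Enumerate all 2^3 = 8 messages m ∈ F_2^3.
For each, compute codeword c = mG in F_2^8, then tally its weight.
  m = 000 → c = 00000000, weight = 0.
  m = 100 → c = 00111011, weight = 5.
  m = 010 → c = 11110101, weight = 6.
  m = 110 → c = 11001110, weight = 5.
  m = 001 → c = 00010001, weight = 2.
  m = 101 → c = 00101010, weight = 3.
  m = 011 → c = 11100100, weight = 4.
  m = 111 → c = 11011111, weight = 7.
Tally weights:
  weight 0: 1 codewords.
  weight 2: 1 codewords.
  weight 3: 1 codewords.
  weight 4: 1 codewords.
  weight 5: 2 codewords.
  weight 6: 1 codewords.
  weight 7: 1 codewords.
Minimum distance d = smallest w > 0 with A_w > 0 = 2.
Sanity: Σ A_w = 8 = 2^3 = 8 ✓.


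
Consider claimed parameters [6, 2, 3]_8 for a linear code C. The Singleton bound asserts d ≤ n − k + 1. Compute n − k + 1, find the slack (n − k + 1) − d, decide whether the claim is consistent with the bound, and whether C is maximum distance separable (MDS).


Singleton RHS = n − k + 1 = 5, slack = 2, bound satisfied, not MDS.

Singleton bound: d ≤ n − k + 1.
Here n = 6, k = 2, so n − k + 1 = 5.
Given d = 3, check d ≤ 5: YES.
Slack = (n − k + 1) − d = 2.
The code is NOT MDS (slack = 2 > 0).
Description: the claimed parameters are [6, 2, 3]_8; such a code would be non-MDS.


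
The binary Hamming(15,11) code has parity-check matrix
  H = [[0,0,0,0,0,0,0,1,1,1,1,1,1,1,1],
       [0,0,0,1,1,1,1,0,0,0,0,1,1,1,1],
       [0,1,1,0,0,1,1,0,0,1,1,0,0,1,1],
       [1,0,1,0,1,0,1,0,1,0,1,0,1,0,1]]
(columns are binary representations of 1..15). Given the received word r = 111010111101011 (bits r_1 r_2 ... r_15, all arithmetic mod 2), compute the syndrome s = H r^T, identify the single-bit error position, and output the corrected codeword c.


s = (0, 1, 0, 0)^T, error position = 4, corrected codeword c = 111110111101011

Compute s = H r^T mod 2 one row at a time:
  s_1 = 1 + 1 + 1 + 0 + 1 + 0 + 1 + 1 = 6 ≡ 0 (mod 2).
  s_2 = 0 + 1 + 0 + 1 + 1 + 0 + 1 + 1 = 5 ≡ 1 (mod 2).
  s_3 = 1 + 1 + 0 + 1 + 1 + 0 + 1 + 1 = 6 ≡ 0 (mod 2).
  s_4 = 1 + 1 + 1 + 1 + 1 + 0 + 0 + 1 = 6 ≡ 0 (mod 2).
s = (0, 1, 0, 0)^T — this equals column 4 of H (binary 0100), so error is at position 4.
Correct: flip bit 4 of r = 111010111101011 to get c = 111110111101011.


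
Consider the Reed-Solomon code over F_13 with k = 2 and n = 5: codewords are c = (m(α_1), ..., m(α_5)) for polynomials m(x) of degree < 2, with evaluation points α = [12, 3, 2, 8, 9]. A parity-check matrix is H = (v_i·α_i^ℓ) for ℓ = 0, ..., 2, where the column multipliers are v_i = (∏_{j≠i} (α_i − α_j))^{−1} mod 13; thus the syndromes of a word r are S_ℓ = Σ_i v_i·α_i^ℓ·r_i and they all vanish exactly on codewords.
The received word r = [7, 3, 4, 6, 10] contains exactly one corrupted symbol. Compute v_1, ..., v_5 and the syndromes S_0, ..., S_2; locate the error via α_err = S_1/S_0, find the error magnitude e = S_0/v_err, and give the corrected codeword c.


S = (7, 4, 6), error at position 4, error magnitude e = 8, c = [7, 3, 4, 11, 10].

Step 1: column multipliers v_i = (∏_{j≠i}(α_i − α_j))^{−1} mod 13.
  i = 1 (α = 12): (12−3)(12−2)(12−8)(12−9) = 9·10·4·3 = 1080 ≡ 1, so v_1 = 1^{−1} = 1 (mod 13).
  i = 2 (α = 3): (3−12)(3−2)(3−8)(3−9) = (−9)·1·(−5)·(−6) = −270 ≡ 3, so v_2 = 3^{−1} = 9 (mod 13).
  i = 3 (α = 2): (2−12)(2−3)(2−8)(2−9) = (−10)·(−1)·(−6)·(−7) = 420 ≡ 4, so v_3 = 4^{−1} = 10 (mod 13).
  i = 4 (α = 8): (8−12)(8−3)(8−2)(8−9) = (−4)·5·6·(−1) = 120 ≡ 3, so v_4 = 3^{−1} = 9 (mod 13).
  i = 5 (α = 9): (9−12)(9−3)(9−2)(9−8) = (−3)·6·7·1 = −126 ≡ 4, so v_5 = 4^{−1} = 10 (mod 13).
  v = [1, 9, 10, 9, 10].
Step 2: syndromes of r = [7, 3, 4, 6, 10] (all sums mod 13).
  S_0 = Σ v_i r_i = 1·7 + 9·3 + 10·4 + 9·6 + 10·10 = 228 ≡ 7.
  S_1 = Σ v_i α_i r_i = 1·12·7 + 9·3·3 + 10·2·4 + 9·8·6 + 10·9·10 = 1577 ≡ 4.
  α_i^2 mod 13 = [1, 9, 4, 12, 3].
  S_2 = Σ v_i α_i^2 r_i = 1·1·7 + 9·9·3 + 10·4·4 + 9·12·6 + 10·3·10 = 1358 ≡ 6.
  S = (7, 4, 6) ≠ 0, so r is not a codeword (an error is present).
Step 3: locate the error. For a single error e at position i, S_ℓ = v_i·e·α_i^ℓ, so α_err = S_1/S_0.
  S_0^{−1} = 7^{−1} = 2 (mod 13), so α_err = 4·2 = 8 ≡ 8 = α_4. Error position i = 4.
  Consistency check: S_2/S_1 = 6·10 = 60 ≡ 8 = α_err ✓ (single-error assumption holds).
Step 4: error magnitude e = S_0/v_4 = S_0·∏_{j≠4}(α_4 − α_j) = 7·3 = 21 ≡ 8 (mod 13).
Step 5: correct position 4: c_4 = r_4 − e = 6 − 8 ≡ 11 (mod 13). Hence c = [7, 3, 4, 11, 10].
  Check: interpolating c through the α_i gives m(x) = 6 + 12·x (degree < 2) with m(α_i) = c_i for every i, so c is indeed a codeword.


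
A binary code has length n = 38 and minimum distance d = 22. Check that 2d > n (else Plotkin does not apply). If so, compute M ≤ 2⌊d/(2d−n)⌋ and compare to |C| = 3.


Plotkin bound M ≤ 6; given |C| = 3 ≤ bound (satisfied).

Check applicability: 2d = 44, n = 38.
2d − n = 6 > 0, so Plotkin applies.
Compute d/(2d−n) = 22/6 ≈ 3.6667.
⌊d/(2d−n)⌋ = 3.
Plotkin bound: M ≤ 2·3 = 6.
Given |C| = 3, check: satisfied.
This |C| is below the Plotkin bound.


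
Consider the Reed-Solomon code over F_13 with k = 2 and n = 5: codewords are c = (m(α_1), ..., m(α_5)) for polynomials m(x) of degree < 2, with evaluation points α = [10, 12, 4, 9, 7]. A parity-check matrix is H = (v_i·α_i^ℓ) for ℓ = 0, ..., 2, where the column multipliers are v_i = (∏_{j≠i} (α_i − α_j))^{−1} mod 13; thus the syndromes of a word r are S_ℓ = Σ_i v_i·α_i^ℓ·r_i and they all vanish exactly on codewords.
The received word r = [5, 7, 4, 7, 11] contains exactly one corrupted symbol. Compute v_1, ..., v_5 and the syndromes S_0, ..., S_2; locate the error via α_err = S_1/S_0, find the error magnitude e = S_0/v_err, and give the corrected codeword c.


S = (1, 12, 1), error at position 2, error magnitude e = 6, c = [5, 1, 4, 7, 11].

Step 1: column multipliers v_i = (∏_{j≠i}(α_i − α_j))^{−1} mod 13.
  i = 1 (α = 10): (10−12)(10−4)(10−9)(10−7) = (−2)·6·1·3 = −36 ≡ 3, so v_1 = 3^{−1} = 9 (mod 13).
  i = 2 (α = 12): (12−10)(12−4)(12−9)(12−7) = 2·8·3·5 = 240 ≡ 6, so v_2 = 6^{−1} = 11 (mod 13).
  i = 3 (α = 4): (4−10)(4−12)(4−9)(4−7) = (−6)·(−8)·(−5)·(−3) = 720 ≡ 5, so v_3 = 5^{−1} = 8 (mod 13).
  i = 4 (α = 9): (9−10)(9−12)(9−4)(9−7) = (−1)·(−3)·5·2 = 30 ≡ 4, so v_4 = 4^{−1} = 10 (mod 13).
  i = 5 (α = 7): (7−10)(7−12)(7−4)(7−9) = (−3)·(−5)·3·(−2) = −90 ≡ 1, so v_5 = 1^{−1} = 1 (mod 13).
  v = [9, 11, 8, 10, 1].
Step 2: syndromes of r = [5, 7, 4, 7, 11] (all sums mod 13).
  S_0 = Σ v_i r_i = 9·5 + 11·7 + 8·4 + 10·7 + 1·11 = 235 ≡ 1.
  S_1 = Σ v_i α_i r_i = 9·10·5 + 11·12·7 + 8·4·4 + 10·9·7 + 1·7·11 = 2209 ≡ 12.
  α_i^2 mod 13 = [9, 1, 3, 3, 10].
  S_2 = Σ v_i α_i^2 r_i = 9·9·5 + 11·1·7 + 8·3·4 + 10·3·7 + 1·10·11 = 898 ≡ 1.
  S = (1, 12, 1) ≠ 0, so r is not a codeword (an error is present).
Step 3: locate the error. For a single error e at position i, S_ℓ = v_i·e·α_i^ℓ, so α_err = S_1/S_0.
  S_0^{−1} = 1^{−1} = 1 (mod 13), so α_err = 12·1 = 12 ≡ 12 = α_2. Error position i = 2.
  Consistency check: S_2/S_1 = 1·12 = 12 ≡ 12 = α_err ✓ (single-error assumption holds).
Step 4: error magnitude e = S_0/v_2 = S_0·∏_{j≠2}(α_2 − α_j) = 1·6 = 6 ≡ 6 (mod 13).
Step 5: correct position 2: c_2 = r_2 − e = 7 − 6 ≡ 1 (mod 13). Hence c = [5, 1, 4, 7, 11].
  Check: interpolating c through the α_i gives m(x) = 12 + 11·x (degree < 2) with m(α_i) = c_i for every i, so c is indeed a codeword.


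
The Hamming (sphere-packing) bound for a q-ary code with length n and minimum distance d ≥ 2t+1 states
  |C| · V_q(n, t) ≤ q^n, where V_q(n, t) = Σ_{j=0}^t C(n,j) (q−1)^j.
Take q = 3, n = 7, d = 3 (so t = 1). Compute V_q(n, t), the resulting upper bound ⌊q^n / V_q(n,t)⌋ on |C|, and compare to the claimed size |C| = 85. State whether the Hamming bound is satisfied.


V_q(n, t) = 15, q^n = 2187, Hamming bound = 145, |C| = 85 ≤ bound (satisfied).

Step 1: Compute V_q(n, t) = Σ_{j=0}^1 C(n, j) (q−1)^j.
  j = 0: C(7,0)·(2)^0 = 1·1 = 1.
  j = 1: C(7,1)·(2)^1 = 7·2 = 14.
  V_q(n, t) = 1 + 14 = 15.
Step 2: q^n = 3^7 = 2187.
Step 3: Hamming bound ⌊q^n / V_q(n,t)⌋ = ⌊2187/15⌋ = 145.
Step 4: Compare |C| = 85 to 145: satisfied.
The claimed |C| lies below the Hamming bound.


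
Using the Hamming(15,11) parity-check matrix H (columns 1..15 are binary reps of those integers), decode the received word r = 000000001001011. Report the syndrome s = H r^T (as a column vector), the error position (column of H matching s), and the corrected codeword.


s = (0, 1, 0, 0)^T, error position = 4, corrected codeword c = 000100001001011

Compute s = H r^T mod 2 one row at a time:
  s_1 = 0 + 1 + 0 + 0 + 1 + 0 + 1 + 1 = 4 ≡ 0 (mod 2).
  s_2 = 0 + 0 + 0 + 0 + 1 + 0 + 1 + 1 = 3 ≡ 1 (mod 2).
  s_3 = 0 + 0 + 0 + 0 + 0 + 0 + 1 + 1 = 2 ≡ 0 (mod 2).
  s_4 = 0 + 0 + 0 + 0 + 1 + 0 + 0 + 1 = 2 ≡ 0 (mod 2).
s = (0, 1, 0, 0)^T — this equals column 4 of H (binary 0100), so error is at position 4.
Correct: flip bit 4 of r = 000000001001011 to get c = 000100001001011.


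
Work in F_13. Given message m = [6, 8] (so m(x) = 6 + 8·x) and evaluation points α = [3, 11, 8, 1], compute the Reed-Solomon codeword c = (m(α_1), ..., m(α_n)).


c = [4, 3, 5, 1]

Message polynomial: m(x) = 6 + 8·x (mod 13).
For each evaluation point α_i, compute m(α_i) mod 13:
  α_1 = 3: Horner steps 8 → 4, so m(3) = 4.
  α_2 = 11: Horner steps 8 → 3, so m(11) = 3.
  α_3 = 8: Horner steps 8 → 5, so m(8) = 5.
  α_4 = 1: Horner steps 8 → 1, so m(1) = 1.
Codeword c = [4, 3, 5, 1] ∈ F_13^4.


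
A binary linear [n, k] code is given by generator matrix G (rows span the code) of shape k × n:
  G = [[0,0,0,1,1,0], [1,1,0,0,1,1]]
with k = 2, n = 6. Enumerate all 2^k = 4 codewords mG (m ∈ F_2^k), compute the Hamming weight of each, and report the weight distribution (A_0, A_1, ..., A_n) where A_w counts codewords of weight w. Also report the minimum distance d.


Weight distribution: A_0 = 1, A_2 = 1, A_4 = 2. Minimum distance d = 2.

Enumerate all 2^2 = 4 messages m ∈ F_2^2.
For each, compute codeword c = mG in F_2^6, then tally its weight.
  m = 00 → c = 000000, weight = 0.
  m = 10 → c = 000110, weight = 2.
  m = 01 → c = 110011, weight = 4.
  m = 11 → c = 110101, weight = 4.
Tally weights:
  weight 0: 1 codewords.
  weight 2: 1 codewords.
  weight 4: 2 codewords.
Minimum distance d = smallest w > 0 with A_w > 0 = 2.
Sanity: Σ A_w = 4 = 2^2 = 4 ✓.


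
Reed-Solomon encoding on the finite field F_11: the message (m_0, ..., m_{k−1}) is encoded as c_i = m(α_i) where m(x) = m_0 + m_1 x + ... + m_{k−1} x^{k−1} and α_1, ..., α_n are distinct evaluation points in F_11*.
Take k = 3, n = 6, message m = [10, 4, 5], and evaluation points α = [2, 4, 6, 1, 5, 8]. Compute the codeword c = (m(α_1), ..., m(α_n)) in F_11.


c = [5, 7, 5, 8, 1, 10]

Message polynomial: m(x) = 10 + 4·x + 5·x^2 (mod 11).
For each evaluation point α_i, compute m(α_i) mod 11:
  α_1 = 2: Horner steps 5 → 3 → 5, so m(2) = 5.
  α_2 = 4: Horner steps 5 → 2 → 7, so m(4) = 7.
  α_3 = 6: Horner steps 5 → 1 → 5, so m(6) = 5.
  α_4 = 1: Horner steps 5 → 9 → 8, so m(1) = 8.
  α_5 = 5: Horner steps 5 → 7 → 1, so m(5) = 1.
  α_6 = 8: Horner steps 5 → 0 → 10, so m(8) = 10.
Codeword c = [5, 7, 5, 8, 1, 10] ∈ F_11^6.


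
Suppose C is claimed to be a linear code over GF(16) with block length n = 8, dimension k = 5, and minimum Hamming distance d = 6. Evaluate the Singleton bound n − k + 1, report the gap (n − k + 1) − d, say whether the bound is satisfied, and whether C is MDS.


Singleton RHS = n − k + 1 = 4, slack = -2, bound violated (no such code; not MDS).

Singleton bound: d ≤ n − k + 1.
Here n = 8, k = 5, so n − k + 1 = 4.
Given d = 6, check d ≤ 4: NO.
Slack = (n − k + 1) − d = -2.
The slack is negative: d = 6 exceeds n − k + 1 = 4 by 2, so the Singleton bound is violated and no linear [8, 5, 6]_16 code can exist. In particular it is not MDS (MDS requires d = n − k + 1 exactly).
Description: the claimed parameters are [8, 5, 6]_16; such a code would be impossible (violates the Singleton bound).


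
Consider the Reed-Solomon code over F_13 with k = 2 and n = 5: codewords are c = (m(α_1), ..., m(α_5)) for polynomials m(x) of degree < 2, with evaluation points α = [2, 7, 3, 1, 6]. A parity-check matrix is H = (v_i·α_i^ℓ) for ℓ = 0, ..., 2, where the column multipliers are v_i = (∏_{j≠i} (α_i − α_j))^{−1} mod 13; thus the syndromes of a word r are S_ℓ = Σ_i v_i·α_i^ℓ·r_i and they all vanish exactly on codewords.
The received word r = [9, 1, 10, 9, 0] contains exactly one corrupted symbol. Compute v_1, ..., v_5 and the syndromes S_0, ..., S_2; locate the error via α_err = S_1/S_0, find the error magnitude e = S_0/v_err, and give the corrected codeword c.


S = (5, 5, 5), error at position 4, error magnitude e = 1, c = [9, 1, 10, 8, 0].

Step 1: column multipliers v_i = (∏_{j≠i}(α_i − α_j))^{−1} mod 13.
  i = 1 (α = 2): (2−7)(2−3)(2−1)(2−6) = (−5)·(−1)·1·(−4) = −20 ≡ 6, so v_1 = 6^{−1} = 11 (mod 13).
  i = 2 (α = 7): (7−2)(7−3)(7−1)(7−6) = 5·4·6·1 = 120 ≡ 3, so v_2 = 3^{−1} = 9 (mod 13).
  i = 3 (α = 3): (3−2)(3−7)(3−1)(3−6) = 1·(−4)·2·(−3) = 24 ≡ 11, so v_3 = 11^{−1} = 6 (mod 13).
  i = 4 (α = 1): (1−2)(1−7)(1−3)(1−6) = (−1)·(−6)·(−2)·(−5) = 60 ≡ 8, so v_4 = 8^{−1} = 5 (mod 13).
  i = 5 (α = 6): (6−2)(6−7)(6−3)(6−1) = 4·(−1)·3·5 = −60 ≡ 5, so v_5 = 5^{−1} = 8 (mod 13).
  v = [11, 9, 6, 5, 8].
Step 2: syndromes of r = [9, 1, 10, 9, 0] (all sums mod 13).
  S_0 = Σ v_i r_i = 11·9 + 9·1 + 6·10 + 5·9 + 8·0 = 213 ≡ 5.
  S_1 = Σ v_i α_i r_i = 11·2·9 + 9·7·1 + 6·3·10 + 5·1·9 + 8·6·0 = 486 ≡ 5.
  α_i^2 mod 13 = [4, 10, 9, 1, 10].
  S_2 = Σ v_i α_i^2 r_i = 11·4·9 + 9·10·1 + 6·9·10 + 5·1·9 + 8·10·0 = 1071 ≡ 5.
  S = (5, 5, 5) ≠ 0, so r is not a codeword (an error is present).
Step 3: locate the error. For a single error e at position i, S_ℓ = v_i·e·α_i^ℓ, so α_err = S_1/S_0.
  S_0^{−1} = 5^{−1} = 8 (mod 13), so α_err = 5·8 = 40 ≡ 1 = α_4. Error position i = 4.
  Consistency check: S_2/S_1 = 5·8 = 40 ≡ 1 = α_err ✓ (single-error assumption holds).
Step 4: error magnitude e = S_0/v_4 = S_0·∏_{j≠4}(α_4 − α_j) = 5·8 = 40 ≡ 1 (mod 13).
Step 5: correct position 4: c_4 = r_4 − e = 9 − 1 ≡ 8 (mod 13). Hence c = [9, 1, 10, 8, 0].
  Check: interpolating c through the α_i gives m(x) = 7 + 1·x (degree < 2) with m(α_i) = c_i for every i, so c is indeed a codeword.


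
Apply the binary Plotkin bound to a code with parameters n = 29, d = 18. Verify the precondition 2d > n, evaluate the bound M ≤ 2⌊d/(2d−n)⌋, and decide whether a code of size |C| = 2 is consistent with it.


Plotkin bound M ≤ 4; given |C| = 2 ≤ bound (satisfied).

Check applicability: 2d = 36, n = 29.
2d − n = 7 > 0, so Plotkin applies.
Compute d/(2d−n) = 18/7 ≈ 2.5714.
⌊d/(2d−n)⌋ = 2.
Plotkin bound: M ≤ 2·2 = 4.
Given |C| = 2, check: satisfied.
This |C| is below the Plotkin bound.


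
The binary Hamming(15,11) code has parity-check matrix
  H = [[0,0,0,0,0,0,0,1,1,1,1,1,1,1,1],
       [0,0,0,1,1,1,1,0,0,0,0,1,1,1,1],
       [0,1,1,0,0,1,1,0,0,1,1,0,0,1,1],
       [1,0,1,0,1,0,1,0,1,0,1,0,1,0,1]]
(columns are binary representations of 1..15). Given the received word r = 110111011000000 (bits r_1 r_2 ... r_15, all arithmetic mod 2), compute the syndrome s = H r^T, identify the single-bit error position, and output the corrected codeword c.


s = (0, 1, 0, 1)^T, error position = 5, corrected codeword c = 110101011000000

Compute s = H r^T mod 2 one row at a time:
  s_1 = 1 + 1 + 0 + 0 + 0 + 0 + 0 + 0 = 2 ≡ 0 (mod 2).
  s_2 = 1 + 1 + 1 + 0 + 0 + 0 + 0 + 0 = 3 ≡ 1 (mod 2).
  s_3 = 1 + 0 + 1 + 0 + 0 + 0 + 0 + 0 = 2 ≡ 0 (mod 2).
  s_4 = 1 + 0 + 1 + 0 + 1 + 0 + 0 + 0 = 3 ≡ 1 (mod 2).
s = (0, 1, 0, 1)^T — this equals column 5 of H (binary 0101), so error is at position 5.
Correct: flip bit 5 of r = 110111011000000 to get c = 110101011000000.


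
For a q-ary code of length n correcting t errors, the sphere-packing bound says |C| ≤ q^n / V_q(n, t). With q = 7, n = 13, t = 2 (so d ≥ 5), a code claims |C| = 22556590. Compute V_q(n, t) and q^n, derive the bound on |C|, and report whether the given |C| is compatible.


V_q(n, t) = 2887, q^n = 96889010407, Hamming bound = 33560446, |C| = 22556590 ≤ bound (satisfied).

Step 1: Compute V_q(n, t) = Σ_{j=0}^2 C(n, j) (q−1)^j.
  j = 0: C(13,0)·(6)^0 = 1·1 = 1.
  j = 1: C(13,1)·(6)^1 = 13·6 = 78.
  j = 2: C(13,2)·(6)^2 = 78·36 = 2808.
  V_q(n, t) = 1 + 78 + 2808 = 2887.
Step 2: q^n = 7^13 = 96889010407.
Step 3: Hamming bound ⌊q^n / V_q(n,t)⌋ = ⌊96889010407/2887⌋ = 33560446.
Step 4: Compare |C| = 22556590 to 33560446: satisfied.
The claimed |C| lies below the Hamming bound.


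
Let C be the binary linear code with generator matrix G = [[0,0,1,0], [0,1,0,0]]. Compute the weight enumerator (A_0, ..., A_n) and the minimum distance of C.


Weight distribution: A_0 = 1, A_1 = 2, A_2 = 1. Minimum distance d = 1.

Enumerate all 2^2 = 4 messages m ∈ F_2^2.
For each, compute codeword c = mG in F_2^4, then tally its weight.
  m = 00 → c = 0000, weight = 0.
  m = 10 → c = 0010, weight = 1.
  m = 01 → c = 0100, weight = 1.
  m = 11 → c = 0110, weight = 2.
Tally weights:
  weight 0: 1 codewords.
  weight 1: 2 codewords.
  weight 2: 1 codewords.
Minimum distance d = smallest w > 0 with A_w > 0 = 1.
Sanity: Σ A_w = 4 = 2^2 = 4 ✓.


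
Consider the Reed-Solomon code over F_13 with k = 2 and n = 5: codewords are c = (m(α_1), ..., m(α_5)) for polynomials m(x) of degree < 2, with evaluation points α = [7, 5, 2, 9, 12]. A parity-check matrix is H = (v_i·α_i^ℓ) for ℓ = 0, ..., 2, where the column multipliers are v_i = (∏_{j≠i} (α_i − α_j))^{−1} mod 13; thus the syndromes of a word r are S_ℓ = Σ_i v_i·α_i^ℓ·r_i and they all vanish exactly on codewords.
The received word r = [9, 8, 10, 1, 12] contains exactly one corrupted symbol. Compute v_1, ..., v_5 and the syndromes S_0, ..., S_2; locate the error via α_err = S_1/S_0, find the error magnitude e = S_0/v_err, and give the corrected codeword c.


S = (7, 10, 5), error at position 1, error magnitude e = 11, c = [11, 8, 10, 1, 12].

Step 1: column multipliers v_i = (∏_{j≠i}(α_i − α_j))^{−1} mod 13.
  i = 1 (α = 7): (7−5)(7−2)(7−9)(7−12) = 2·5·(−2)·(−5) = 100 ≡ 9, so v_1 = 9^{−1} = 3 (mod 13).
  i = 2 (α = 5): (5−7)(5−2)(5−9)(5−12) = (−2)·3·(−4)·(−7) = −168 ≡ 1, so v_2 = 1^{−1} = 1 (mod 13).
  i = 3 (α = 2): (2−7)(2−5)(2−9)(2−12) = (−5)·(−3)·(−7)·(−10) = 1050 ≡ 10, so v_3 = 10^{−1} = 4 (mod 13).
  i = 4 (α = 9): (9−7)(9−5)(9−2)(9−12) = 2·4·7·(−3) = −168 ≡ 1, so v_4 = 1^{−1} = 1 (mod 13).
  i = 5 (α = 12): (12−7)(12−5)(12−2)(12−9) = 5·7·10·3 = 1050 ≡ 10, so v_5 = 10^{−1} = 4 (mod 13).
  v = [3, 1, 4, 1, 4].
Step 2: syndromes of r = [9, 8, 10, 1, 12] (all sums mod 13).
  S_0 = Σ v_i r_i = 3·9 + 1·8 + 4·10 + 1·1 + 4·12 = 124 ≡ 7.
  S_1 = Σ v_i α_i r_i = 3·7·9 + 1·5·8 + 4·2·10 + 1·9·1 + 4·12·12 = 894 ≡ 10.
  α_i^2 mod 13 = [10, 12, 4, 3, 1].
  S_2 = Σ v_i α_i^2 r_i = 3·10·9 + 1·12·8 + 4·4·10 + 1·3·1 + 4·1·12 = 577 ≡ 5.
  S = (7, 10, 5) ≠ 0, so r is not a codeword (an error is present).
Step 3: locate the error. For a single error e at position i, S_ℓ = v_i·e·α_i^ℓ, so α_err = S_1/S_0.
  S_0^{−1} = 7^{−1} = 2 (mod 13), so α_err = 10·2 = 20 ≡ 7 = α_1. Error position i = 1.
  Consistency check: S_2/S_1 = 5·4 = 20 ≡ 7 = α_err ✓ (single-error assumption holds).
Step 4: error magnitude e = S_0/v_1 = S_0·∏_{j≠1}(α_1 − α_j) = 7·9 = 63 ≡ 11 (mod 13).
Step 5: correct position 1: c_1 = r_1 − e = 9 − 11 ≡ 11 (mod 13). Hence c = [11, 8, 10, 1, 12].
  Check: interpolating c through the α_i gives m(x) = 7 + 8·x (degree < 2) with m(α_i) = c_i for every i, so c is indeed a codeword.


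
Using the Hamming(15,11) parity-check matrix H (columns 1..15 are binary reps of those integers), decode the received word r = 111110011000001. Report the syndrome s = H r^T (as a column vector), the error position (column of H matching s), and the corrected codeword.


s = (1, 1, 1, 1)^T, error position = 15, corrected codeword c = 111110011000000

Compute s = H r^T mod 2 one row at a time:
  s_1 = 1 + 1 + 0 + 0 + 0 + 0 + 0 + 1 = 3 ≡ 1 (mod 2).
  s_2 = 1 + 1 + 0 + 0 + 0 + 0 + 0 + 1 = 3 ≡ 1 (mod 2).
  s_3 = 1 + 1 + 0 + 0 + 0 + 0 + 0 + 1 = 3 ≡ 1 (mod 2).
  s_4 = 1 + 1 + 1 + 0 + 1 + 0 + 0 + 1 = 5 ≡ 1 (mod 2).
s = (1, 1, 1, 1)^T — this equals column 15 of H (binary 1111), so error is at position 15.
Correct: flip bit 15 of r = 111110011000001 to get c = 111110011000000.


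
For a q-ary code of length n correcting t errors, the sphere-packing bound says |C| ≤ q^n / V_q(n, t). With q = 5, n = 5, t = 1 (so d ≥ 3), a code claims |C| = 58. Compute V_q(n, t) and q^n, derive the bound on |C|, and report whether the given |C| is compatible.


V_q(n, t) = 21, q^n = 3125, Hamming bound = 148, |C| = 58 ≤ bound (satisfied).

Step 1: Compute V_q(n, t) = Σ_{j=0}^1 C(n, j) (q−1)^j.
  j = 0: C(5,0)·(4)^0 = 1·1 = 1.
  j = 1: C(5,1)·(4)^1 = 5·4 = 20.
  V_q(n, t) = 1 + 20 = 21.
Step 2: q^n = 5^5 = 3125.
Step 3: Hamming bound ⌊q^n / V_q(n,t)⌋ = ⌊3125/21⌋ = 148.
Step 4: Compare |C| = 58 to 148: satisfied.
The claimed |C| lies below the Hamming bound.


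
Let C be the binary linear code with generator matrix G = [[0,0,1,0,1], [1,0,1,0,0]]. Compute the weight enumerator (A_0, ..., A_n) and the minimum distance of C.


Weight distribution: A_0 = 1, A_2 = 3. Minimum distance d = 2.

Enumerate all 2^2 = 4 messages m ∈ F_2^2.
For each, compute codeword c = mG in F_2^5, then tally its weight.
  m = 00 → c = 00000, weight = 0.
  m = 10 → c = 00101, weight = 2.
  m = 01 → c = 10100, weight = 2.
  m = 11 → c = 10001, weight = 2.
Tally weights:
  weight 0: 1 codewords.
  weight 2: 3 codewords.
Minimum distance d = smallest w > 0 with A_w > 0 = 2.
Sanity: Σ A_w = 4 = 2^2 = 4 ✓.


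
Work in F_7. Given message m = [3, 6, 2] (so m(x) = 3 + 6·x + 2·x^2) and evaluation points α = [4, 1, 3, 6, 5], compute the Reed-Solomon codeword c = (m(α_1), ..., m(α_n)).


c = [3, 4, 4, 6, 6]

Message polynomial: m(x) = 3 + 6·x + 2·x^2 (mod 7).
For each evaluation point α_i, compute m(α_i) mod 7:
  α_1 = 4: Horner steps 2 → 0 → 3, so m(4) = 3.
  α_2 = 1: Horner steps 2 → 1 → 4, so m(1) = 4.
  α_3 = 3: Horner steps 2 → 5 → 4, so m(3) = 4.
  α_4 = 6: Horner steps 2 → 4 → 6, so m(6) = 6.
  α_5 = 5: Horner steps 2 → 2 → 6, so m(5) = 6.
Codeword c = [3, 4, 4, 6, 6] ∈ F_7^5.


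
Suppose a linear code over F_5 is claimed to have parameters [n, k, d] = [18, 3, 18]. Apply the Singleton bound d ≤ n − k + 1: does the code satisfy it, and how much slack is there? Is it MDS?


Singleton RHS = n − k + 1 = 16, slack = -2, bound violated (no such code; not MDS).

Singleton bound: d ≤ n − k + 1.
Here n = 18, k = 3, so n − k + 1 = 16.
Given d = 18, check d ≤ 16: NO.
Slack = (n − k + 1) − d = -2.
The slack is negative: d = 18 exceeds n − k + 1 = 16 by 2, so the Singleton bound is violated and no linear [18, 3, 18]_5 code can exist. In particular it is not MDS (MDS requires d = n − k + 1 exactly).
Description: the claimed parameters are [18, 3, 18]_5; such a code would be impossible (violates the Singleton bound).


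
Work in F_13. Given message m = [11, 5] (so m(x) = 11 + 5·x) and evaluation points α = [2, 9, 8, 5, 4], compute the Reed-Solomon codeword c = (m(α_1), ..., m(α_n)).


c = [8, 4, 12, 10, 5]

Message polynomial: m(x) = 11 + 5·x (mod 13).
For each evaluation point α_i, compute m(α_i) mod 13:
  α_1 = 2: Horner steps 5 → 8, so m(2) = 8.
  α_2 = 9: Horner steps 5 → 4, so m(9) = 4.
  α_3 = 8: Horner steps 5 → 12, so m(8) = 12.
  α_4 = 5: Horner steps 5 → 10, so m(5) = 10.
  α_5 = 4: Horner steps 5 → 5, so m(4) = 5.
Codeword c = [8, 4, 12, 10, 5] ∈ F_13^5.


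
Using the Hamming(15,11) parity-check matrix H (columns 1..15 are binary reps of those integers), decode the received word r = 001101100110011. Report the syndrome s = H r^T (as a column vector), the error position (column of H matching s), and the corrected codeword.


s = (0, 1, 1, 0)^T, error position = 6, corrected codeword c = 001100100110011

Compute s = H r^T mod 2 one row at a time:
  s_1 = 0 + 0 + 1 + 1 + 0 + 0 + 1 + 1 = 4 ≡ 0 (mod 2).
  s_2 = 1 + 0 + 1 + 1 + 0 + 0 + 1 + 1 = 5 ≡ 1 (mod 2).
  s_3 = 0 + 1 + 1 + 1 + 1 + 1 + 1 + 1 = 7 ≡ 1 (mod 2).
  s_4 = 0 + 1 + 0 + 1 + 0 + 1 + 0 + 1 = 4 ≡ 0 (mod 2).
s = (0, 1, 1, 0)^T — this equals column 6 of H (binary 0110), so error is at position 6.
Correct: flip bit 6 of r = 001101100110011 to get c = 001100100110011.


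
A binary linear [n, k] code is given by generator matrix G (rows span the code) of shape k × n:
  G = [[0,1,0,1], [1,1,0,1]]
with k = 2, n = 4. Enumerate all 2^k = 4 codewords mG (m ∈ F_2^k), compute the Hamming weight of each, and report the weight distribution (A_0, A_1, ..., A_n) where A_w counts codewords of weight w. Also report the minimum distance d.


Weight distribution: A_0 = 1, A_1 = 1, A_2 = 1, A_3 = 1. Minimum distance d = 1.

Enumerate all 2^2 = 4 messages m ∈ F_2^2.
For each, compute codeword c = mG in F_2^4, then tally its weight.
  m = 00 → c = 0000, weight = 0.
  m = 10 → c = 0101, weight = 2.
  m = 01 → c = 1101, weight = 3.
  m = 11 → c = 1000, weight = 1.
Tally weights:
  weight 0: 1 codewords.
  weight 1: 1 codewords.
  weight 2: 1 codewords.
  weight 3: 1 codewords.
Minimum distance d = smallest w > 0 with A_w > 0 = 1.
Sanity: Σ A_w = 4 = 2^2 = 4 ✓.


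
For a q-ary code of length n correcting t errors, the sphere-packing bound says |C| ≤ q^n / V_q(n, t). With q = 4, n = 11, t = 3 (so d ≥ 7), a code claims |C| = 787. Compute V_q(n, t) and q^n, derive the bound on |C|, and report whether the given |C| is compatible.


V_q(n, t) = 4984, q^n = 4194304, Hamming bound = 841, |C| = 787 ≤ bound (satisfied).

Step 1: Compute V_q(n, t) = Σ_{j=0}^3 C(n, j) (q−1)^j.
  j = 0: C(11,0)·(3)^0 = 1·1 = 1.
  j = 1: C(11,1)·(3)^1 = 11·3 = 33.
  j = 2: C(11,2)·(3)^2 = 55·9 = 495.
  j = 3: C(11,3)·(3)^3 = 165·27 = 4455.
  V_q(n, t) = 1 + 33 + 495 + 4455 = 4984.
Step 2: q^n = 4^11 = 4194304.
Step 3: Hamming bound ⌊q^n / V_q(n,t)⌋ = ⌊4194304/4984⌋ = 841.
Step 4: Compare |C| = 787 to 841: satisfied.
The claimed |C| lies below the Hamming bound.


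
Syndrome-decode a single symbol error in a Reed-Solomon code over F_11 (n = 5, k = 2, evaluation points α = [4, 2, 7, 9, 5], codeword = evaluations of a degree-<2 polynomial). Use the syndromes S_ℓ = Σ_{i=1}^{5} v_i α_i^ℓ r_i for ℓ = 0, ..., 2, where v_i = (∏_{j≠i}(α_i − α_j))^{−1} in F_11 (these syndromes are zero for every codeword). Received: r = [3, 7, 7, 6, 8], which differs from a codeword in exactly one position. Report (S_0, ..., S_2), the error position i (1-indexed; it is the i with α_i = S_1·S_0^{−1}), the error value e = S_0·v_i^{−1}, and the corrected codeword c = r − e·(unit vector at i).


S = (3, 6, 1), error at position 2, error magnitude e = 3, c = [3, 4, 7, 6, 8].

Step 1: column multipliers v_i = (∏_{j≠i}(α_i − α_j))^{−1} mod 11.
  i = 1 (α = 4): (4−2)(4−7)(4−9)(4−5) = 2·(−3)·(−5)·(−1) = −30 ≡ 3, so v_1 = 3^{−1} = 4 (mod 11).
  i = 2 (α = 2): (2−4)(2−7)(2−9)(2−5) = (−2)·(−5)·(−7)·(−3) = 210 ≡ 1, so v_2 = 1^{−1} = 1 (mod 11).
  i = 3 (α = 7): (7−4)(7−2)(7−9)(7−5) = 3·5·(−2)·2 = −60 ≡ 6, so v_3 = 6^{−1} = 2 (mod 11).
  i = 4 (α = 9): (9−4)(9−2)(9−7)(9−5) = 5·7·2·4 = 280 ≡ 5, so v_4 = 5^{−1} = 9 (mod 11).
  i = 5 (α = 5): (5−4)(5−2)(5−7)(5−9) = 1·3·(−2)·(−4) = 24 ≡ 2, so v_5 = 2^{−1} = 6 (mod 11).
  v = [4, 1, 2, 9, 6].
Step 2: syndromes of r = [3, 7, 7, 6, 8] (all sums mod 11).
  S_0 = Σ v_i r_i = 4·3 + 1·7 + 2·7 + 9·6 + 6·8 = 135 ≡ 3.
  S_1 = Σ v_i α_i r_i = 4·4·3 + 1·2·7 + 2·7·7 + 9·9·6 + 6·5·8 = 886 ≡ 6.
  α_i^2 mod 11 = [5, 4, 5, 4, 3].
  S_2 = Σ v_i α_i^2 r_i = 4·5·3 + 1·4·7 + 2·5·7 + 9·4·6 + 6·3·8 = 518 ≡ 1.
  S = (3, 6, 1) ≠ 0, so r is not a codeword (an error is present).
Step 3: locate the error. For a single error e at position i, S_ℓ = v_i·e·α_i^ℓ, so α_err = S_1/S_0.
  S_0^{−1} = 3^{−1} = 4 (mod 11), so α_err = 6·4 = 24 ≡ 2 = α_2. Error position i = 2.
  Consistency check: S_2/S_1 = 1·2 = 2 ≡ 2 = α_err ✓ (single-error assumption holds).
Step 4: error magnitude e = S_0/v_2 = S_0·∏_{j≠2}(α_2 − α_j) = 3·1 = 3 ≡ 3 (mod 11).
Step 5: correct position 2: c_2 = r_2 − e = 7 − 3 ≡ 4 (mod 11). Hence c = [3, 4, 7, 6, 8].
  Check: interpolating c through the α_i gives m(x) = 5 + 5·x (degree < 2) with m(α_i) = c_i for every i, so c is indeed a codeword.


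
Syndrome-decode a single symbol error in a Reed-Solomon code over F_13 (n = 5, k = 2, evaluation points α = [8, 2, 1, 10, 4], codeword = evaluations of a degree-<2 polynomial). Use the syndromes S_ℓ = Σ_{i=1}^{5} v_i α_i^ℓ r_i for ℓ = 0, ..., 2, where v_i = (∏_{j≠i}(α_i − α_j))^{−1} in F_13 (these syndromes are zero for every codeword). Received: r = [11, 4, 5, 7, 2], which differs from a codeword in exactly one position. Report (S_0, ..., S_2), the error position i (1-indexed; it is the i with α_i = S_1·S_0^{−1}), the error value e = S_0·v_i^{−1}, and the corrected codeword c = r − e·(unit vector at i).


S = (4, 1, 10), error at position 4, error magnitude e = 11, c = [11, 4, 5, 9, 2].

Step 1: column multipliers v_i = (∏_{j≠i}(α_i − α_j))^{−1} mod 13.
  i = 1 (α = 8): (8−2)(8−1)(8−10)(8−4) = 6·7·(−2)·4 = −336 ≡ 2, so v_1 = 2^{−1} = 7 (mod 13).
  i = 2 (α = 2): (2−8)(2−1)(2−10)(2−4) = (−6)·1·(−8)·(−2) = −96 ≡ 8, so v_2 = 8^{−1} = 5 (mod 13).
  i = 3 (α = 1): (1−8)(1−2)(1−10)(1−4) = (−7)·(−1)·(−9)·(−3) = 189 ≡ 7, so v_3 = 7^{−1} = 2 (mod 13).
  i = 4 (α = 10): (10−8)(10−2)(10−1)(10−4) = 2·8·9·6 = 864 ≡ 6, so v_4 = 6^{−1} = 11 (mod 13).
  i = 5 (α = 4): (4−8)(4−2)(4−1)(4−10) = (−4)·2·3·(−6) = 144 ≡ 1, so v_5 = 1^{−1} = 1 (mod 13).
  v = [7, 5, 2, 11, 1].
Step 2: syndromes of r = [11, 4, 5, 7, 2] (all sums mod 13).
  S_0 = Σ v_i r_i = 7·11 + 5·4 + 2·5 + 11·7 + 1·2 = 186 ≡ 4.
  S_1 = Σ v_i α_i r_i = 7·8·11 + 5·2·4 + 2·1·5 + 11·10·7 + 1·4·2 = 1444 ≡ 1.
  α_i^2 mod 13 = [12, 4, 1, 9, 3].
  S_2 = Σ v_i α_i^2 r_i = 7·12·11 + 5·4·4 + 2·1·5 + 11·9·7 + 1·3·2 = 1713 ≡ 10.
  S = (4, 1, 10) ≠ 0, so r is not a codeword (an error is present).
Step 3: locate the error. For a single error e at position i, S_ℓ = v_i·e·α_i^ℓ, so α_err = S_1/S_0.
  S_0^{−1} = 4^{−1} = 10 (mod 13), so α_err = 1·10 = 10 ≡ 10 = α_4. Error position i = 4.
  Consistency check: S_2/S_1 = 10·1 = 10 ≡ 10 = α_err ✓ (single-error assumption holds).
Step 4: error magnitude e = S_0/v_4 = S_0·∏_{j≠4}(α_4 − α_j) = 4·6 = 24 ≡ 11 (mod 13).
Step 5: correct position 4: c_4 = r_4 − e = 7 − 11 ≡ 9 (mod 13). Hence c = [11, 4, 5, 9, 2].
  Check: interpolating c through the α_i gives m(x) = 6 + 12·x (degree < 2) with m(α_i) = c_i for every i, so c is indeed a codeword.
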